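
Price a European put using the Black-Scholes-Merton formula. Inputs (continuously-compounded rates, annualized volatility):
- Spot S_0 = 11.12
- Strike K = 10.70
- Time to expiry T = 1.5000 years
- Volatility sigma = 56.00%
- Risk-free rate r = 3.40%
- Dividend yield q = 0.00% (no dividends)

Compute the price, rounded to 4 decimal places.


Answer: Price = 2.4036

Derivation:
d1 = (ln(S/K) + (r - q + 0.5*sigma^2) * T) / (sigma * sqrt(T)) = 0.47342447
d2 = d1 - sigma * sqrt(T) = -0.21243266
exp(-rT) = 0.95027867; exp(-qT) = 1.00000000
P = K * exp(-rT) * N(-d2) - S_0 * exp(-qT) * N(-d1)
N(-d1) = 0.31795519; N(-d2) = 0.58411525
P = 10.7000 * 0.95027867 * 0.58411525 - 11.1200 * 1.00000000 * 0.31795519 = 2.4036


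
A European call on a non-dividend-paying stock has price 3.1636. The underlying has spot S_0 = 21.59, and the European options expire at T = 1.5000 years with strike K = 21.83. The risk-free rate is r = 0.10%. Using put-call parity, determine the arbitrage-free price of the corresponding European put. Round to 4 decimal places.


Put-call parity: C - P = S_0 * exp(-qT) - K * exp(-rT).
S_0 * exp(-qT) = 21.5900 * 1.00000000 = 21.59000000
K * exp(-rT) = 21.8300 * 0.99850112 = 21.79727955
P = C - S*exp(-qT) + K*exp(-rT)
P = 3.1636 - 21.59000000 + 21.79727955 = 3.3709

Answer: Put price = 3.3709


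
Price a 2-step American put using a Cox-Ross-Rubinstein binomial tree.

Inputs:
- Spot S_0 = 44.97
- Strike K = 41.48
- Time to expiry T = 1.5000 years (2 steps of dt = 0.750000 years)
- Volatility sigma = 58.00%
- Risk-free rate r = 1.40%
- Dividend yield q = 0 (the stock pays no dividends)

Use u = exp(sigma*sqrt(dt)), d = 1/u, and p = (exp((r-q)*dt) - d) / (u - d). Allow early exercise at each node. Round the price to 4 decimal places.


Answer: Price = V(0,0) = 9.2011

Derivation:
dt = T/N = 0.750000
u = exp(sigma*sqrt(dt)) = 1.652509; d = 1/u = 0.605140
p = (exp((r-q)*dt) - d) / (u - d) = 0.387079
Discount per step: exp(-r*dt) = 0.989555
Stock lattice S(k, i) with i counting down-moves:
  k=0: S(0,0) = 44.9700
  k=1: S(1,0) = 74.3133; S(1,1) = 27.2132
  k=2: S(2,0) = 122.8034; S(2,1) = 44.9700; S(2,2) = 16.4678
Terminal payoffs V(N, i) = max(K - S_T, 0):
  V(2,0) = 0.000000; V(2,1) = 0.000000; V(2,2) = 25.012214
Backward induction: V(k, i) = exp(-r*dt) * [p * V(k+1, i) + (1-p) * V(k+1, i+1)]; then take max(V_cont, immediate exercise) for American.
  V(1,0) = exp(-r*dt) * [p*0.000000 + (1-p)*0.000000] = 0.000000; exercise = 0.000000; V(1,0) = max -> 0.000000
  V(1,1) = exp(-r*dt) * [p*0.000000 + (1-p)*25.012214] = 15.170371; exercise = 14.266835; V(1,1) = max -> 15.170371
  V(0,0) = exp(-r*dt) * [p*0.000000 + (1-p)*15.170371] = 9.201111; exercise = 0.000000; V(0,0) = max -> 9.201111


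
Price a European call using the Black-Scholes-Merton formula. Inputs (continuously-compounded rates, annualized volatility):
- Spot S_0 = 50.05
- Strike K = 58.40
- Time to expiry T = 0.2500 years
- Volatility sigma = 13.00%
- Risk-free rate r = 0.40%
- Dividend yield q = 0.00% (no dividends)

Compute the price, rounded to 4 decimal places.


d1 = (ln(S/K) + (r - q + 0.5*sigma^2) * T) / (sigma * sqrt(T)) = -2.32585975
d2 = d1 - sigma * sqrt(T) = -2.39085975
exp(-rT) = 0.99900050; exp(-qT) = 1.00000000
C = S_0 * exp(-qT) * N(d1) - K * exp(-rT) * N(d2)
N(d1) = 0.01001302; N(d2) = 0.00840449
C = 50.0500 * 1.00000000 * 0.01001302 - 58.4000 * 0.99900050 * 0.00840449 = 0.0108

Answer: Price = 0.0108


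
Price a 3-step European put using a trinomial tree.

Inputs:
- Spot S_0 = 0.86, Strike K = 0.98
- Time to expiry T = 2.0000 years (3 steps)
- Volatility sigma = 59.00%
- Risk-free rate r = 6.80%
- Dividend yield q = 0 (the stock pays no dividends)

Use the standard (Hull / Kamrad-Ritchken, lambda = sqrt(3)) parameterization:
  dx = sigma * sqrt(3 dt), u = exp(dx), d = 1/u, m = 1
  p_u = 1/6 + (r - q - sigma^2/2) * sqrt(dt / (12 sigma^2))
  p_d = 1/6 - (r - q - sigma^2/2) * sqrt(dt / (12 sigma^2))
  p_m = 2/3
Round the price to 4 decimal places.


dt = T/N = 0.666667; dx = sigma*sqrt(3*dt) = 0.834386
u = exp(dx) = 2.303399; d = 1/u = 0.434141
p_u = 0.124300, p_m = 0.666667, p_d = 0.209033
Discount per step: exp(-r*dt) = 0.955679
Stock lattice S(k, j) with j the centered position index:
  k=0: S(0,+0) = 0.8600
  k=1: S(1,-1) = 0.3734; S(1,+0) = 0.8600; S(1,+1) = 1.9809
  k=2: S(2,-2) = 0.1621; S(2,-1) = 0.3734; S(2,+0) = 0.8600; S(2,+1) = 1.9809; S(2,+2) = 4.5629
  k=3: S(3,-3) = 0.0704; S(3,-2) = 0.1621; S(3,-1) = 0.3734; S(3,+0) = 0.8600; S(3,+1) = 1.9809; S(3,+2) = 4.5629; S(3,+3) = 10.5101
Terminal payoffs V(N, j) = max(K - S_T, 0):
  V(3,-3) = 0.909629; V(3,-2) = 0.817909; V(3,-1) = 0.606639; V(3,+0) = 0.120000; V(3,+1) = 0.000000; V(3,+2) = 0.000000; V(3,+3) = 0.000000
Backward induction: V(k, j) = exp(-r*dt) * [p_u * V(k+1, j+1) + p_m * V(k+1, j) + p_d * V(k+1, j-1)]
  V(2,-2) = exp(-r*dt) * [p_u*0.606639 + p_m*0.817909 + p_d*0.909629] = 0.774884
  V(2,-1) = exp(-r*dt) * [p_u*0.120000 + p_m*0.606639 + p_d*0.817909] = 0.564149
  V(2,+0) = exp(-r*dt) * [p_u*0.000000 + p_m*0.120000 + p_d*0.606639] = 0.197642
  V(2,+1) = exp(-r*dt) * [p_u*0.000000 + p_m*0.000000 + p_d*0.120000] = 0.023972
  V(2,+2) = exp(-r*dt) * [p_u*0.000000 + p_m*0.000000 + p_d*0.000000] = 0.000000
  V(1,-1) = exp(-r*dt) * [p_u*0.197642 + p_m*0.564149 + p_d*0.774884] = 0.537705
  V(1,+0) = exp(-r*dt) * [p_u*0.023972 + p_m*0.197642 + p_d*0.564149] = 0.241468
  V(1,+1) = exp(-r*dt) * [p_u*0.000000 + p_m*0.023972 + p_d*0.197642] = 0.054756
  V(0,+0) = exp(-r*dt) * [p_u*0.054756 + p_m*0.241468 + p_d*0.537705] = 0.267765

Answer: Price = V(0,0) = 0.2678


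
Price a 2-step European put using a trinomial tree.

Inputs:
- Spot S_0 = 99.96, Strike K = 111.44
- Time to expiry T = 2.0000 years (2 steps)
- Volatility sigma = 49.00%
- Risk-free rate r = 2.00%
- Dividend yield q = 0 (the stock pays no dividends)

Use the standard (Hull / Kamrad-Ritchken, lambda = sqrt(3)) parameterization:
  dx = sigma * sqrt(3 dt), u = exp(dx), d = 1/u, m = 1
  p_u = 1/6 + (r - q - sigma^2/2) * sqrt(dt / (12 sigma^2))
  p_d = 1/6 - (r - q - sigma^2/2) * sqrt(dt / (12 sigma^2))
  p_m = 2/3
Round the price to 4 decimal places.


Answer: Price = V(0,0) = 29.8368

Derivation:
dt = T/N = 1.000000; dx = sigma*sqrt(3*dt) = 0.848705
u = exp(dx) = 2.336619; d = 1/u = 0.427969
p_u = 0.107724, p_m = 0.666667, p_d = 0.225609
Discount per step: exp(-r*dt) = 0.980199
Stock lattice S(k, j) with j the centered position index:
  k=0: S(0,+0) = 99.9600
  k=1: S(1,-1) = 42.7798; S(1,+0) = 99.9600; S(1,+1) = 233.5684
  k=2: S(2,-2) = 18.3084; S(2,-1) = 42.7798; S(2,+0) = 99.9600; S(2,+1) = 233.5684; S(2,+2) = 545.7603
Terminal payoffs V(N, j) = max(K - S_T, 0):
  V(2,-2) = 93.131594; V(2,-1) = 68.660235; V(2,+0) = 11.480000; V(2,+1) = 0.000000; V(2,+2) = 0.000000
Backward induction: V(k, j) = exp(-r*dt) * [p_u * V(k+1, j+1) + p_m * V(k+1, j) + p_d * V(k+1, j-1)]
  V(1,-1) = exp(-r*dt) * [p_u*11.480000 + p_m*68.660235 + p_d*93.131594] = 66.674609
  V(1,+0) = exp(-r*dt) * [p_u*0.000000 + p_m*11.480000 + p_d*68.660235] = 22.685452
  V(1,+1) = exp(-r*dt) * [p_u*0.000000 + p_m*0.000000 + p_d*11.480000] = 2.538711
  V(0,+0) = exp(-r*dt) * [p_u*2.538711 + p_m*22.685452 + p_d*66.674609] = 29.836791


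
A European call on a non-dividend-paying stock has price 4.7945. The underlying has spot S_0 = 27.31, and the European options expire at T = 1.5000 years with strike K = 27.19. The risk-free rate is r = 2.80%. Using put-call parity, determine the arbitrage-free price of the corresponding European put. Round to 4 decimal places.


Put-call parity: C - P = S_0 * exp(-qT) - K * exp(-rT).
S_0 * exp(-qT) = 27.3100 * 1.00000000 = 27.31000000
K * exp(-rT) = 27.1900 * 0.95886978 = 26.07166933
P = C - S*exp(-qT) + K*exp(-rT)
P = 4.7945 - 27.31000000 + 26.07166933 = 3.5562

Answer: Put price = 3.5562


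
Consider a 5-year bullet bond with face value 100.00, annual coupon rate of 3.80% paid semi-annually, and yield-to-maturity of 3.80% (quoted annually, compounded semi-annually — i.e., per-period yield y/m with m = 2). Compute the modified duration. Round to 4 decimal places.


Coupon per period c = face * coupon_rate / m = 1.900000
Periods per year m = 2; per-period yield y/m = 0.019000
Number of cashflows N = 10
Cashflows (t years, CF_t, discount factor 1/(1+y/m)^(m*t), PV):
  t = 0.5000: CF_t = 1.900000, DF = 0.981354, PV = 1.864573
  t = 1.0000: CF_t = 1.900000, DF = 0.963056, PV = 1.829807
  t = 1.5000: CF_t = 1.900000, DF = 0.945099, PV = 1.795689
  t = 2.0000: CF_t = 1.900000, DF = 0.927477, PV = 1.762207
  t = 2.5000: CF_t = 1.900000, DF = 0.910184, PV = 1.729349
  t = 3.0000: CF_t = 1.900000, DF = 0.893213, PV = 1.697104
  t = 3.5000: CF_t = 1.900000, DF = 0.876558, PV = 1.665460
  t = 4.0000: CF_t = 1.900000, DF = 0.860214, PV = 1.634407
  t = 4.5000: CF_t = 1.900000, DF = 0.844175, PV = 1.603932
  t = 5.0000: CF_t = 101.900000, DF = 0.828434, PV = 84.417472
Price P = sum_t PV_t = 100.000000
First compute Macaulay numerator sum_t t * PV_t:
  t * PV_t at t = 0.5000: 0.932287
  t * PV_t at t = 1.0000: 1.829807
  t * PV_t at t = 1.5000: 2.693533
  t * PV_t at t = 2.0000: 3.524414
  t * PV_t at t = 2.5000: 4.323373
  t * PV_t at t = 3.0000: 5.091312
  t * PV_t at t = 3.5000: 5.829111
  t * PV_t at t = 4.0000: 6.537627
  t * PV_t at t = 4.5000: 7.217694
  t * PV_t at t = 5.0000: 422.087361
Macaulay duration D = 460.066519 / 100.000000 = 4.600665
Modified duration = D / (1 + y/m) = 4.600665 / (1 + 0.019000) = 4.514882

Answer: Modified duration = 4.5149


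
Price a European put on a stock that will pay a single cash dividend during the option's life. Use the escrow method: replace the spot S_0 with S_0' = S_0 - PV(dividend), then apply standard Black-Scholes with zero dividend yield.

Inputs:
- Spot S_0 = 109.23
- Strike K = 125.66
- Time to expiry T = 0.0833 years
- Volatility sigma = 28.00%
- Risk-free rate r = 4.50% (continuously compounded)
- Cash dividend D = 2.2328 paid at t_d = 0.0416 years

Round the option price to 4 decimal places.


PV(D) = D * exp(-r * t_d) = 2.2328 * 0.99812975 = 2.22862411
S_0' = S_0 - PV(D) = 109.2300 - 2.22862411 = 107.00137589
d1 = (ln(S_0'/K) + (r + sigma^2/2)*T) / (sigma*sqrt(T)) = -1.90222539
d2 = d1 - sigma*sqrt(T) = -1.98303826
exp(-rT) = 0.99625852
N(-d1) = 0.97142915; N(-d2) = 0.97631842
P = K * exp(-rT) * N(-d2) - S_0' * N(-d1) = 125.6600 * 0.99625852 * 0.97631842 - 107.00137589 * 0.97142915 = 18.2809

Answer: Price = 18.2809


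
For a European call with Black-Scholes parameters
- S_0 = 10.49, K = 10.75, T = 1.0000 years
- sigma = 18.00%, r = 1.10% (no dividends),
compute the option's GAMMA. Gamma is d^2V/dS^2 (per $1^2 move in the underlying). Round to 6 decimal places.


d1 = 0.0150925991; d2 = -0.1649074009
phi(d1) = 0.3988968461; exp(-qT) = 1.0000000000; exp(-rT) = 0.9890602788
Gamma = exp(-qT) * phi(d1) / (S * sigma * sqrt(T)) = 1.0000000000 * 0.3988968461 / (10.4900 * 0.1800 * 1.0000000000) = 0.211258

Answer: Gamma = 0.211258


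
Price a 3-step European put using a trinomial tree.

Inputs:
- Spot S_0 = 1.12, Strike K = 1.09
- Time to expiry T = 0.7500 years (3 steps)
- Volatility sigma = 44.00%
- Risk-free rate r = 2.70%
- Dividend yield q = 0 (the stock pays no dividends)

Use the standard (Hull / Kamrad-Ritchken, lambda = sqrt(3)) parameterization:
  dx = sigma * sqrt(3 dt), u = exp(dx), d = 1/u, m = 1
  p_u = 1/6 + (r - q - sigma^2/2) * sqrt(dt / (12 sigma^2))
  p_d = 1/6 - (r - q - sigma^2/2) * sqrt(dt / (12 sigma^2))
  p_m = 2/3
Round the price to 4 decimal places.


Answer: Price = V(0,0) = 0.1302

Derivation:
dt = T/N = 0.250000; dx = sigma*sqrt(3*dt) = 0.381051
u = exp(dx) = 1.463823; d = 1/u = 0.683143
p_u = 0.143769, p_m = 0.666667, p_d = 0.189564
Discount per step: exp(-r*dt) = 0.993273
Stock lattice S(k, j) with j the centered position index:
  k=0: S(0,+0) = 1.1200
  k=1: S(1,-1) = 0.7651; S(1,+0) = 1.1200; S(1,+1) = 1.6395
  k=2: S(2,-2) = 0.5227; S(2,-1) = 0.7651; S(2,+0) = 1.1200; S(2,+1) = 1.6395; S(2,+2) = 2.3999
  k=3: S(3,-3) = 0.3571; S(3,-2) = 0.5227; S(3,-1) = 0.7651; S(3,+0) = 1.1200; S(3,+1) = 1.6395; S(3,+2) = 2.3999; S(3,+3) = 3.5130
Terminal payoffs V(N, j) = max(K - S_T, 0):
  V(3,-3) = 0.732931; V(3,-2) = 0.567314; V(3,-1) = 0.324880; V(3,+0) = 0.000000; V(3,+1) = 0.000000; V(3,+2) = 0.000000; V(3,+3) = 0.000000
Backward induction: V(k, j) = exp(-r*dt) * [p_u * V(k+1, j+1) + p_m * V(k+1, j) + p_d * V(k+1, j-1)]
  V(2,-2) = exp(-r*dt) * [p_u*0.324880 + p_m*0.567314 + p_d*0.732931] = 0.560061
  V(2,-1) = exp(-r*dt) * [p_u*0.000000 + p_m*0.324880 + p_d*0.567314] = 0.321948
  V(2,+0) = exp(-r*dt) * [p_u*0.000000 + p_m*0.000000 + p_d*0.324880] = 0.061171
  V(2,+1) = exp(-r*dt) * [p_u*0.000000 + p_m*0.000000 + p_d*0.000000] = 0.000000
  V(2,+2) = exp(-r*dt) * [p_u*0.000000 + p_m*0.000000 + p_d*0.000000] = 0.000000
  V(1,-1) = exp(-r*dt) * [p_u*0.061171 + p_m*0.321948 + p_d*0.560061] = 0.327377
  V(1,+0) = exp(-r*dt) * [p_u*0.000000 + p_m*0.061171 + p_d*0.321948] = 0.101126
  V(1,+1) = exp(-r*dt) * [p_u*0.000000 + p_m*0.000000 + p_d*0.061171] = 0.011518
  V(0,+0) = exp(-r*dt) * [p_u*0.011518 + p_m*0.101126 + p_d*0.327377] = 0.130250


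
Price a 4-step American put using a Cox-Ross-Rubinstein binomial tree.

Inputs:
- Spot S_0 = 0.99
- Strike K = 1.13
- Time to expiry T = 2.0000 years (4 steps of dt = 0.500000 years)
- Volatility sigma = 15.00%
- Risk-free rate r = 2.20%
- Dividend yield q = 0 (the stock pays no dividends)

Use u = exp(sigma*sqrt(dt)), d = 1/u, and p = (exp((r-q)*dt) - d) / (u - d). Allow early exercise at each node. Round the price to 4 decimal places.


Answer: Price = V(0,0) = 0.1565

Derivation:
dt = T/N = 0.500000
u = exp(sigma*sqrt(dt)) = 1.111895; d = 1/u = 0.899365
p = (exp((r-q)*dt) - d) / (u - d) = 0.525551
Discount per step: exp(-r*dt) = 0.989060
Stock lattice S(k, i) with i counting down-moves:
  k=0: S(0,0) = 0.9900
  k=1: S(1,0) = 1.1008; S(1,1) = 0.8904
  k=2: S(2,0) = 1.2239; S(2,1) = 0.9900; S(2,2) = 0.8008
  k=3: S(3,0) = 1.3609; S(3,1) = 1.1008; S(3,2) = 0.8904; S(3,3) = 0.7202
  k=4: S(4,0) = 1.5132; S(4,1) = 1.2239; S(4,2) = 0.9900; S(4,3) = 0.8008; S(4,4) = 0.6477
Terminal payoffs V(N, i) = max(K - S_T, 0):
  V(4,0) = 0.000000; V(4,1) = 0.000000; V(4,2) = 0.140000; V(4,3) = 0.329231; V(4,4) = 0.482291
Backward induction: V(k, i) = exp(-r*dt) * [p * V(k+1, i) + (1-p) * V(k+1, i+1)]; then take max(V_cont, immediate exercise) for American.
  V(3,0) = exp(-r*dt) * [p*0.000000 + (1-p)*0.000000] = 0.000000; exercise = 0.000000; V(3,0) = max -> 0.000000
  V(3,1) = exp(-r*dt) * [p*0.000000 + (1-p)*0.140000] = 0.065696; exercise = 0.029224; V(3,1) = max -> 0.065696
  V(3,2) = exp(-r*dt) * [p*0.140000 + (1-p)*0.329231] = 0.227266; exercise = 0.239628; V(3,2) = max -> 0.239628
  V(3,3) = exp(-r*dt) * [p*0.329231 + (1-p)*0.482291] = 0.397454; exercise = 0.409816; V(3,3) = max -> 0.409816
  V(2,0) = exp(-r*dt) * [p*0.000000 + (1-p)*0.065696] = 0.030828; exercise = 0.000000; V(2,0) = max -> 0.030828
  V(2,1) = exp(-r*dt) * [p*0.065696 + (1-p)*0.239628] = 0.146597; exercise = 0.140000; V(2,1) = max -> 0.146597
  V(2,2) = exp(-r*dt) * [p*0.239628 + (1-p)*0.409816] = 0.316869; exercise = 0.329231; V(2,2) = max -> 0.329231
  V(1,0) = exp(-r*dt) * [p*0.030828 + (1-p)*0.146597] = 0.084816; exercise = 0.029224; V(1,0) = max -> 0.084816
  V(1,1) = exp(-r*dt) * [p*0.146597 + (1-p)*0.329231] = 0.230695; exercise = 0.239628; V(1,1) = max -> 0.239628
  V(0,0) = exp(-r*dt) * [p*0.084816 + (1-p)*0.239628] = 0.156535; exercise = 0.140000; V(0,0) = max -> 0.156535


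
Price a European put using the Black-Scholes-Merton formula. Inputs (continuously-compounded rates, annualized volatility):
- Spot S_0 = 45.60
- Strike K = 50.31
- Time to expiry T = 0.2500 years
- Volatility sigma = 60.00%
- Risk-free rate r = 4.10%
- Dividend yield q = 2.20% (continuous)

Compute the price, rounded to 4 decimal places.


Answer: Price = 8.1672

Derivation:
d1 = (ln(S/K) + (r - q + 0.5*sigma^2) * T) / (sigma * sqrt(T)) = -0.16182049
d2 = d1 - sigma * sqrt(T) = -0.46182049
exp(-rT) = 0.98980235; exp(-qT) = 0.99451510
P = K * exp(-rT) * N(-d2) - S_0 * exp(-qT) * N(-d1)
N(-d1) = 0.56427639; N(-d2) = 0.67789497
P = 50.3100 * 0.98980235 * 0.67789497 - 45.6000 * 0.99451510 * 0.56427639 = 8.1672


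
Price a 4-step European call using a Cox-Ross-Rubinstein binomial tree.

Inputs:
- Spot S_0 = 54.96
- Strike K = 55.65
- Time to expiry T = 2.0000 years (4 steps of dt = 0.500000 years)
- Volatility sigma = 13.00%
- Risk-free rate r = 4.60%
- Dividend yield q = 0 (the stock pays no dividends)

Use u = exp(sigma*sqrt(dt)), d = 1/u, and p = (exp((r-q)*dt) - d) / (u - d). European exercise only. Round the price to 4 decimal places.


dt = T/N = 0.500000
u = exp(sigma*sqrt(dt)) = 1.096281; d = 1/u = 0.912175
p = (exp((r-q)*dt) - d) / (u - d) = 0.603410
Discount per step: exp(-r*dt) = 0.977262
Stock lattice S(k, i) with i counting down-moves:
  k=0: S(0,0) = 54.9600
  k=1: S(1,0) = 60.2516; S(1,1) = 50.1331
  k=2: S(2,0) = 66.0527; S(2,1) = 54.9600; S(2,2) = 45.7302
  k=3: S(3,0) = 72.4124; S(3,1) = 60.2516; S(3,2) = 50.1331; S(3,3) = 41.7139
  k=4: S(4,0) = 79.3843; S(4,1) = 66.0527; S(4,2) = 54.9600; S(4,3) = 45.7302; S(4,4) = 38.0503
Terminal payoffs V(N, i) = max(S_T - K, 0):
  V(4,0) = 23.734344; V(4,1) = 10.402733; V(4,2) = 0.000000; V(4,3) = 0.000000; V(4,4) = 0.000000
Backward induction: V(k, i) = exp(-r*dt) * [p * V(k+1, i) + (1-p) * V(k+1, i+1)].
  V(3,0) = exp(-r*dt) * [p*23.734344 + (1-p)*10.402733] = 18.027724
  V(3,1) = exp(-r*dt) * [p*10.402733 + (1-p)*0.000000] = 6.134392
  V(3,2) = exp(-r*dt) * [p*0.000000 + (1-p)*0.000000] = 0.000000
  V(3,3) = exp(-r*dt) * [p*0.000000 + (1-p)*0.000000] = 0.000000
  V(2,0) = exp(-r*dt) * [p*18.027724 + (1-p)*6.134392] = 13.008294
  V(2,1) = exp(-r*dt) * [p*6.134392 + (1-p)*0.000000] = 3.617392
  V(2,2) = exp(-r*dt) * [p*0.000000 + (1-p)*0.000000] = 0.000000
  V(1,0) = exp(-r*dt) * [p*13.008294 + (1-p)*3.617392] = 9.072866
  V(1,1) = exp(-r*dt) * [p*3.617392 + (1-p)*0.000000] = 2.133141
  V(0,0) = exp(-r*dt) * [p*9.072866 + (1-p)*2.133141] = 6.176928

Answer: Price = V(0,0) = 6.1769


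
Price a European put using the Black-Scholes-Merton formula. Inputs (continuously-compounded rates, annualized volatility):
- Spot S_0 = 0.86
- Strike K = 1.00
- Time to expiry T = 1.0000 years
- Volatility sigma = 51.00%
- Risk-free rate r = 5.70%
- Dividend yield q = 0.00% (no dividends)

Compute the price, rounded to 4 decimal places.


Answer: Price = 0.2269

Derivation:
d1 = (ln(S/K) + (r - q + 0.5*sigma^2) * T) / (sigma * sqrt(T)) = 0.07103355
d2 = d1 - sigma * sqrt(T) = -0.43896645
exp(-rT) = 0.94459407; exp(-qT) = 1.00000000
P = K * exp(-rT) * N(-d2) - S_0 * exp(-qT) * N(-d1)
N(-d1) = 0.47168553; N(-d2) = 0.66965708
P = 1.0000 * 0.94459407 * 0.66965708 - 0.8600 * 1.00000000 * 0.47168553 = 0.2269


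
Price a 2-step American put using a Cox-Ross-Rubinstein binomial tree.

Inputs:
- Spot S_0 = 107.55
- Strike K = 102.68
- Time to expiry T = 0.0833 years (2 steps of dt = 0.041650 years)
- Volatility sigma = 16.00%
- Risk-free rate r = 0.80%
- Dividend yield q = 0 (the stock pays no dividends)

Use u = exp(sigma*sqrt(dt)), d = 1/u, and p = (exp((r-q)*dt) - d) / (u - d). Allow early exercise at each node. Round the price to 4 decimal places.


dt = T/N = 0.041650
u = exp(sigma*sqrt(dt)) = 1.033192; d = 1/u = 0.967874
p = (exp((r-q)*dt) - d) / (u - d) = 0.496939
Discount per step: exp(-r*dt) = 0.999667
Stock lattice S(k, i) with i counting down-moves:
  k=0: S(0,0) = 107.5500
  k=1: S(1,0) = 111.1198; S(1,1) = 104.0949
  k=2: S(2,0) = 114.8082; S(2,1) = 107.5500; S(2,2) = 100.7507
Terminal payoffs V(N, i) = max(K - S_T, 0):
  V(2,0) = 0.000000; V(2,1) = 0.000000; V(2,2) = 1.929295
Backward induction: V(k, i) = exp(-r*dt) * [p * V(k+1, i) + (1-p) * V(k+1, i+1)]; then take max(V_cont, immediate exercise) for American.
  V(1,0) = exp(-r*dt) * [p*0.000000 + (1-p)*0.000000] = 0.000000; exercise = 0.000000; V(1,0) = max -> 0.000000
  V(1,1) = exp(-r*dt) * [p*0.000000 + (1-p)*1.929295] = 0.970229; exercise = 0.000000; V(1,1) = max -> 0.970229
  V(0,0) = exp(-r*dt) * [p*0.000000 + (1-p)*0.970229] = 0.487921; exercise = 0.000000; V(0,0) = max -> 0.487921

Answer: Price = V(0,0) = 0.4879


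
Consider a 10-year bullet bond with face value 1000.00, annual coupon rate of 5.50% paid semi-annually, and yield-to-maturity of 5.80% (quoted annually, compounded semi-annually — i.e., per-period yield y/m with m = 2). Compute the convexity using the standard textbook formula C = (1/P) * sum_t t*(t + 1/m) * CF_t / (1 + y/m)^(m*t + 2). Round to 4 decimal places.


Answer: Convexity = 70.5940

Derivation:
Coupon per period c = face * coupon_rate / m = 27.500000
Periods per year m = 2; per-period yield y/m = 0.029000
Number of cashflows N = 20
Cashflows (t years, CF_t, discount factor 1/(1+y/m)^(m*t), PV):
  t = 0.5000: CF_t = 27.500000, DF = 0.971817, PV = 26.724976
  t = 1.0000: CF_t = 27.500000, DF = 0.944429, PV = 25.971794
  t = 1.5000: CF_t = 27.500000, DF = 0.917812, PV = 25.239838
  t = 2.0000: CF_t = 27.500000, DF = 0.891946, PV = 24.528512
  t = 2.5000: CF_t = 27.500000, DF = 0.866808, PV = 23.837232
  t = 3.0000: CF_t = 27.500000, DF = 0.842379, PV = 23.165434
  t = 3.5000: CF_t = 27.500000, DF = 0.818639, PV = 22.512570
  t = 4.0000: CF_t = 27.500000, DF = 0.795567, PV = 21.878105
  t = 4.5000: CF_t = 27.500000, DF = 0.773146, PV = 21.261521
  t = 5.0000: CF_t = 27.500000, DF = 0.751357, PV = 20.662313
  t = 5.5000: CF_t = 27.500000, DF = 0.730182, PV = 20.079994
  t = 6.0000: CF_t = 27.500000, DF = 0.709603, PV = 19.514085
  t = 6.5000: CF_t = 27.500000, DF = 0.689605, PV = 18.964126
  t = 7.0000: CF_t = 27.500000, DF = 0.670170, PV = 18.429665
  t = 7.5000: CF_t = 27.500000, DF = 0.651282, PV = 17.910268
  t = 8.0000: CF_t = 27.500000, DF = 0.632928, PV = 17.405508
  t = 8.5000: CF_t = 27.500000, DF = 0.615090, PV = 16.914974
  t = 9.0000: CF_t = 27.500000, DF = 0.597755, PV = 16.438264
  t = 9.5000: CF_t = 27.500000, DF = 0.580909, PV = 15.974989
  t = 10.0000: CF_t = 1027.500000, DF = 0.564537, PV = 580.061893
Price P = sum_t PV_t = 977.476058
Convexity numerator sum_t t*(t + 1/m) * CF_t / (1+y/m)^(m*t + 2):
  t = 0.5000: term = 12.619919
  t = 1.0000: term = 36.792767
  t = 1.5000: term = 71.511695
  t = 2.0000: term = 115.827171
  t = 2.5000: term = 168.844273
  t = 3.0000: term = 229.720099
  t = 3.5000: term = 297.661288
  t = 4.0000: term = 371.921643
  t = 4.5000: term = 451.799857
  t = 5.0000: term = 536.637343
  t = 5.5000: term = 625.816143
  t = 6.0000: term = 718.756945
  t = 6.5000: term = 814.917171
  t = 7.0000: term = 913.789158
  t = 7.5000: term = 1014.898413
  t = 8.0000: term = 1117.801945
  t = 8.5000: term = 1222.086674
  t = 9.0000: term = 1327.367908
  t = 9.5000: term = 1433.287882
  t = 10.0000: term = 57521.855245
Convexity = (1/P) * sum = 69003.913540 / 977.476058 = 70.593968


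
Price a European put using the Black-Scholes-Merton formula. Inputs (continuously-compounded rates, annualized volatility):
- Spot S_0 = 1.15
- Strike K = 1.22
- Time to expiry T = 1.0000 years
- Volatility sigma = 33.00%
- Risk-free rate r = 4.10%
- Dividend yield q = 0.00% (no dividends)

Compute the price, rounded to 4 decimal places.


Answer: Price = 0.1628

Derivation:
d1 = (ln(S/K) + (r - q + 0.5*sigma^2) * T) / (sigma * sqrt(T)) = 0.11018510
d2 = d1 - sigma * sqrt(T) = -0.21981490
exp(-rT) = 0.95982913; exp(-qT) = 1.00000000
P = K * exp(-rT) * N(-d2) - S_0 * exp(-qT) * N(-d1)
N(-d1) = 0.45613129; N(-d2) = 0.58699234
P = 1.2200 * 0.95982913 * 0.58699234 - 1.1500 * 1.00000000 * 0.45613129 = 0.1628


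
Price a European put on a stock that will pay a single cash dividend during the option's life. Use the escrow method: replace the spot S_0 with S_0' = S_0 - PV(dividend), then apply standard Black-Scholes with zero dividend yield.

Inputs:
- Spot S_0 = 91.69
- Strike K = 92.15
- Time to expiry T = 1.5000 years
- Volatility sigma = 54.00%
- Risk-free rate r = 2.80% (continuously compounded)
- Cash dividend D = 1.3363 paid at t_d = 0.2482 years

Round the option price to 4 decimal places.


Answer: Price = 22.1661

Derivation:
PV(D) = D * exp(-r * t_d) = 1.3363 * 0.99307449 = 1.32704544
S_0' = S_0 - PV(D) = 91.6900 - 1.32704544 = 90.36295456
d1 = (ln(S_0'/K) + (r + sigma^2/2)*T) / (sigma*sqrt(T)) = 0.36457586
d2 = d1 - sigma*sqrt(T) = -0.29678637
exp(-rT) = 0.95886978
N(-d1) = 0.35771402; N(-d2) = 0.61668519
P = K * exp(-rT) * N(-d2) - S_0' * N(-d1) = 92.1500 * 0.95886978 * 0.61668519 - 90.36295456 * 0.35771402 = 22.1661


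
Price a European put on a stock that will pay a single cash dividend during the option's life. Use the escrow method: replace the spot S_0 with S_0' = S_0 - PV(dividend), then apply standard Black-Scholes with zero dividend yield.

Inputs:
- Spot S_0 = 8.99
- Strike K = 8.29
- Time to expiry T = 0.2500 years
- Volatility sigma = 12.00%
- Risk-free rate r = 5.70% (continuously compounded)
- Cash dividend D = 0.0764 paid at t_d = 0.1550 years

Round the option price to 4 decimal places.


Answer: Price = 0.0169

Derivation:
PV(D) = D * exp(-r * t_d) = 0.0764 * 0.99120391 = 0.07572798
S_0' = S_0 - PV(D) = 8.9900 - 0.07572798 = 8.91427202
d1 = (ln(S_0'/K) + (r + sigma^2/2)*T) / (sigma*sqrt(T)) = 1.47756035
d2 = d1 - sigma*sqrt(T) = 1.41756035
exp(-rT) = 0.98585105
N(-d1) = 0.06976275; N(-d2) = 0.07815958
P = K * exp(-rT) * N(-d2) - S_0' * N(-d1) = 8.2900 * 0.98585105 * 0.07815958 - 8.91427202 * 0.06976275 = 0.0169


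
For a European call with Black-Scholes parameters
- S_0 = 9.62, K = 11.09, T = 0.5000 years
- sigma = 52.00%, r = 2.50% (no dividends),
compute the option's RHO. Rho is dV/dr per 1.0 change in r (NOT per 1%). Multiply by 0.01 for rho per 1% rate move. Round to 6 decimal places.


d1 = -0.1688884750; d2 = -0.5365840012
phi(d1) = 0.3932930811; exp(-qT) = 1.0000000000; exp(-rT) = 0.9875778005
N(d2) = 0.2957774989
Rho = K*T*exp(-rT)*N(d2) = 11.0900 * 0.5000 * 0.9875778005 * 0.2957774989 = 1.619713

Answer: Rho = 1.619713


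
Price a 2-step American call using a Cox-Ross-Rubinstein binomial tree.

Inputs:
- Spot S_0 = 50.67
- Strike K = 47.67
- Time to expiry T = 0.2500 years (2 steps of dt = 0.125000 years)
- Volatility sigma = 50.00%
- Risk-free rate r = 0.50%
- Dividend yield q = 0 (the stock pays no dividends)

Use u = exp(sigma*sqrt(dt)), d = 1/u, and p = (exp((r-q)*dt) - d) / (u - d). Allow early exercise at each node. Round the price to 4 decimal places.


dt = T/N = 0.125000
u = exp(sigma*sqrt(dt)) = 1.193365; d = 1/u = 0.837967
p = (exp((r-q)*dt) - d) / (u - d) = 0.457680
Discount per step: exp(-r*dt) = 0.999375
Stock lattice S(k, i) with i counting down-moves:
  k=0: S(0,0) = 50.6700
  k=1: S(1,0) = 60.4678; S(1,1) = 42.4598
  k=2: S(2,0) = 72.1601; S(2,1) = 50.6700; S(2,2) = 35.5799
Terminal payoffs V(N, i) = max(S_T - K, 0):
  V(2,0) = 24.490111; V(2,1) = 3.000000; V(2,2) = 0.000000
Backward induction: V(k, i) = exp(-r*dt) * [p * V(k+1, i) + (1-p) * V(k+1, i+1)]; then take max(V_cont, immediate exercise) for American.
  V(1,0) = exp(-r*dt) * [p*24.490111 + (1-p)*3.000000] = 12.827568; exercise = 12.797783; V(1,0) = max -> 12.827568
  V(1,1) = exp(-r*dt) * [p*3.000000 + (1-p)*0.000000] = 1.372181; exercise = 0.000000; V(1,1) = max -> 1.372181
  V(0,0) = exp(-r*dt) * [p*12.827568 + (1-p)*1.372181] = 6.610946; exercise = 3.000000; V(0,0) = max -> 6.610946

Answer: Price = V(0,0) = 6.6109


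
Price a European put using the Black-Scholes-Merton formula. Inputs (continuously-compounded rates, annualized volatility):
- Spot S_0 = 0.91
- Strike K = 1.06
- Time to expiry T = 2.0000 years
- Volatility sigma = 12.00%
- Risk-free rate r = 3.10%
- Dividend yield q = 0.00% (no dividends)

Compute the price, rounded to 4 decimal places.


d1 = (ln(S/K) + (r - q + 0.5*sigma^2) * T) / (sigma * sqrt(T)) = -0.44889252
d2 = d1 - sigma * sqrt(T) = -0.61859815
exp(-rT) = 0.93988289; exp(-qT) = 1.00000000
P = K * exp(-rT) * N(-d2) - S_0 * exp(-qT) * N(-d1)
N(-d1) = 0.67324541; N(-d2) = 0.73190944
P = 1.0600 * 0.93988289 * 0.73190944 - 0.9100 * 1.00000000 * 0.67324541 = 0.1165

Answer: Price = 0.1165


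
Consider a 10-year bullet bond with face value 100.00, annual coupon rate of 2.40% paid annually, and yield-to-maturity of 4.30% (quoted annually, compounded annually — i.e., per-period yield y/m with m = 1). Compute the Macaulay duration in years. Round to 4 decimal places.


Answer: Macaulay duration = 8.9042 years

Derivation:
Coupon per period c = face * coupon_rate / m = 2.400000
Periods per year m = 1; per-period yield y/m = 0.043000
Number of cashflows N = 10
Cashflows (t years, CF_t, discount factor 1/(1+y/m)^(m*t), PV):
  t = 1.0000: CF_t = 2.400000, DF = 0.958773, PV = 2.301055
  t = 2.0000: CF_t = 2.400000, DF = 0.919245, PV = 2.206189
  t = 3.0000: CF_t = 2.400000, DF = 0.881347, PV = 2.115234
  t = 4.0000: CF_t = 2.400000, DF = 0.845012, PV = 2.028028
  t = 5.0000: CF_t = 2.400000, DF = 0.810174, PV = 1.944418
  t = 6.0000: CF_t = 2.400000, DF = 0.776773, PV = 1.864255
  t = 7.0000: CF_t = 2.400000, DF = 0.744749, PV = 1.787397
  t = 8.0000: CF_t = 2.400000, DF = 0.714045, PV = 1.713708
  t = 9.0000: CF_t = 2.400000, DF = 0.684607, PV = 1.643056
  t = 10.0000: CF_t = 102.400000, DF = 0.656382, PV = 67.213556
Price P = sum_t PV_t = 84.816896
Macaulay numerator sum_t t * PV_t:
  t * PV_t at t = 1.0000: 2.301055
  t * PV_t at t = 2.0000: 4.412377
  t * PV_t at t = 3.0000: 6.345701
  t * PV_t at t = 4.0000: 8.112113
  t * PV_t at t = 5.0000: 9.722091
  t * PV_t at t = 6.0000: 11.185532
  t * PV_t at t = 7.0000: 12.511781
  t * PV_t at t = 8.0000: 13.709662
  t * PV_t at t = 9.0000: 14.787507
  t * PV_t at t = 10.0000: 672.135559
Macaulay duration D = (sum_t t * PV_t) / P = 755.223379 / 84.816896 = 8.904162


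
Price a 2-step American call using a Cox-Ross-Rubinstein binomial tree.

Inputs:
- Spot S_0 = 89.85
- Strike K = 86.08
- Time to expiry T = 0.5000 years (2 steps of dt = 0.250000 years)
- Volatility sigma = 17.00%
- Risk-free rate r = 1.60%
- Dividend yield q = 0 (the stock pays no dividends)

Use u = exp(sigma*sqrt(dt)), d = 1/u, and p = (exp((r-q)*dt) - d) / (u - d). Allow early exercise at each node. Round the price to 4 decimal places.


dt = T/N = 0.250000
u = exp(sigma*sqrt(dt)) = 1.088717; d = 1/u = 0.918512
p = (exp((r-q)*dt) - d) / (u - d) = 0.502311
Discount per step: exp(-r*dt) = 0.996008
Stock lattice S(k, i) with i counting down-moves:
  k=0: S(0,0) = 89.8500
  k=1: S(1,0) = 97.8212; S(1,1) = 82.5283
  k=2: S(2,0) = 106.4996; S(2,1) = 89.8500; S(2,2) = 75.8033
Terminal payoffs V(N, i) = max(S_T - K, 0):
  V(2,0) = 20.419641; V(2,1) = 3.770000; V(2,2) = 0.000000
Backward induction: V(k, i) = exp(-r*dt) * [p * V(k+1, i) + (1-p) * V(k+1, i+1)]; then take max(V_cont, immediate exercise) for American.
  V(1,0) = exp(-r*dt) * [p*20.419641 + (1-p)*3.770000] = 12.084861; exercise = 11.741228; V(1,0) = max -> 12.084861
  V(1,1) = exp(-r*dt) * [p*3.770000 + (1-p)*0.000000] = 1.886153; exercise = 0.000000; V(1,1) = max -> 1.886153
  V(0,0) = exp(-r*dt) * [p*12.084861 + (1-p)*1.886153] = 6.981095; exercise = 3.770000; V(0,0) = max -> 6.981095

Answer: Price = V(0,0) = 6.9811


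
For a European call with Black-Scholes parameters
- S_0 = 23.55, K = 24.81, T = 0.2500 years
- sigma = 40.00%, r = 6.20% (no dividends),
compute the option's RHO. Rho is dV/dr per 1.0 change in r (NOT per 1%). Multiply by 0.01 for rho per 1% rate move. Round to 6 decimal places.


d1 = -0.0831048862; d2 = -0.2831048862
phi(d1) = 0.3975670244; exp(-qT) = 1.0000000000; exp(-rT) = 0.9846195068
N(d2) = 0.3885482181
Rho = K*T*exp(-rT)*N(d2) = 24.8100 * 0.2500 * 0.9846195068 * 0.3885482181 = 2.372904

Answer: Rho = 2.372904


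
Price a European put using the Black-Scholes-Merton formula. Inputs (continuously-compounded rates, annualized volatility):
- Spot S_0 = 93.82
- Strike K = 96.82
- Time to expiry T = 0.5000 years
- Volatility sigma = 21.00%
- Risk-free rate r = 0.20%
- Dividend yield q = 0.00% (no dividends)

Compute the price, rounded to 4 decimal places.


d1 = (ln(S/K) + (r - q + 0.5*sigma^2) * T) / (sigma * sqrt(T)) = -0.13098669
d2 = d1 - sigma * sqrt(T) = -0.27947912
exp(-rT) = 0.99900050; exp(-qT) = 1.00000000
P = K * exp(-rT) * N(-d2) - S_0 * exp(-qT) * N(-d1)
N(-d1) = 0.55210708; N(-d2) = 0.61006142
P = 96.8200 * 0.99900050 * 0.61006142 - 93.8200 * 1.00000000 * 0.55210708 = 7.2084

Answer: Price = 7.2084


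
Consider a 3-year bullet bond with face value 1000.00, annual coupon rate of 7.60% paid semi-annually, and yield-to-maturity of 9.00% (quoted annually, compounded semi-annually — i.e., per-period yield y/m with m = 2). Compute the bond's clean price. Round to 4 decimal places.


Coupon per period c = face * coupon_rate / m = 38.000000
Periods per year m = 2; per-period yield y/m = 0.045000
Number of cashflows N = 6
Cashflows (t years, CF_t, discount factor 1/(1+y/m)^(m*t), PV):
  t = 0.5000: CF_t = 38.000000, DF = 0.956938, PV = 36.363636
  t = 1.0000: CF_t = 38.000000, DF = 0.915730, PV = 34.797738
  t = 1.5000: CF_t = 38.000000, DF = 0.876297, PV = 33.299271
  t = 2.0000: CF_t = 38.000000, DF = 0.838561, PV = 31.865331
  t = 2.5000: CF_t = 38.000000, DF = 0.802451, PV = 30.493140
  t = 3.0000: CF_t = 1038.000000, DF = 0.767896, PV = 797.075776
Price P = sum_t PV_t = 963.894893

Answer: Price = 963.8949


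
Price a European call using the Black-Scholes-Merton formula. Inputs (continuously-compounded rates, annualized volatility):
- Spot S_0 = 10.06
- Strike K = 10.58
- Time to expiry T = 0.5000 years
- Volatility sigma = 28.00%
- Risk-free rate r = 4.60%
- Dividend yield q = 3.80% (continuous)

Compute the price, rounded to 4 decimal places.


d1 = (ln(S/K) + (r - q + 0.5*sigma^2) * T) / (sigma * sqrt(T)) = -0.13535166
d2 = d1 - sigma * sqrt(T) = -0.33334156
exp(-rT) = 0.97726248; exp(-qT) = 0.98117936
C = S_0 * exp(-qT) * N(d1) - K * exp(-rT) * N(d2)
N(d1) = 0.44616692; N(d2) = 0.36943824
C = 10.0600 * 0.98117936 * 0.44616692 - 10.5800 * 0.97726248 * 0.36943824 = 0.5842

Answer: Price = 0.5842


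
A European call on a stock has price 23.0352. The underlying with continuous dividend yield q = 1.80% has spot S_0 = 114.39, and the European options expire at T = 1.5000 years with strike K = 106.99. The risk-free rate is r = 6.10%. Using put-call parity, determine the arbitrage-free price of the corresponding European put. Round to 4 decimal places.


Answer: Put price = 9.3273

Derivation:
Put-call parity: C - P = S_0 * exp(-qT) - K * exp(-rT).
S_0 * exp(-qT) = 114.3900 * 0.97336124 = 111.34279242
K * exp(-rT) = 106.9900 * 0.91256132 = 97.63493522
P = C - S*exp(-qT) + K*exp(-rT)
P = 23.0352 - 111.34279242 + 97.63493522 = 9.3273


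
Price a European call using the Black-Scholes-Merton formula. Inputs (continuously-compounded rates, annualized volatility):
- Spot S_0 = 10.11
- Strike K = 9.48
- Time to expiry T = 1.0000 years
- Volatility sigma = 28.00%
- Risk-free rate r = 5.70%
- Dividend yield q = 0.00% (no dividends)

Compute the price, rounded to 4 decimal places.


d1 = (ln(S/K) + (r - q + 0.5*sigma^2) * T) / (sigma * sqrt(T)) = 0.57335970
d2 = d1 - sigma * sqrt(T) = 0.29335970
exp(-rT) = 0.94459407; exp(-qT) = 1.00000000
C = S_0 * exp(-qT) * N(d1) - K * exp(-rT) * N(d2)
N(d1) = 0.71679942; N(d2) = 0.61537639
C = 10.1100 * 1.00000000 * 0.71679942 - 9.4800 * 0.94459407 * 0.61537639 = 1.7363

Answer: Price = 1.7363


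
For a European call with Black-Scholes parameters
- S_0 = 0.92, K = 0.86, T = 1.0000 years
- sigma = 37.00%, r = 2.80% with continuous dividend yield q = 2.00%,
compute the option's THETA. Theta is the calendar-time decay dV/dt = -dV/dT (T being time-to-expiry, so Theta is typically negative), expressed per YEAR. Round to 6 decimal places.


Answer: Theta = -0.061845

Derivation:
d1 = 0.3888953535; d2 = 0.0188953535
phi(d1) = 0.3698867759; exp(-qT) = 0.9801986733; exp(-rT) = 0.9723883668
Theta = -S*exp(-qT)*phi(d1)*sigma/(2*sqrt(T)) - r*K*exp(-rT)*N(d2) + q*S*exp(-qT)*N(d1)
N(d1) = 0.6513232202; N(d2) = 0.5075377069; sqrt(T) = 1.0000000000
Term 1 = -0.9200 * 0.9801986733 * 0.3698867759 * 0.3700 / (2 * 1.0000000000) = -0.0617081421
Term 2 = -0.0280 * 0.8600 * 0.9723883668 * 0.5075377069 = -0.0118840522
Term 3 = 0.0200 * 0.9200 * 0.9801986733 * 0.6513232202 = 0.0117470413
Theta = -0.0617081421 + (-0.0118840522) + (0.0117470413) = -0.061845


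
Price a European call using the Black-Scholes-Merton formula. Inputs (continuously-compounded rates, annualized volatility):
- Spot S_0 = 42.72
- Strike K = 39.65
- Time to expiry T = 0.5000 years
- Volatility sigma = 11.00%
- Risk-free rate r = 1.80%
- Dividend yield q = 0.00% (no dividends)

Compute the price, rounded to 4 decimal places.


Answer: Price = 3.6551

Derivation:
d1 = (ln(S/K) + (r - q + 0.5*sigma^2) * T) / (sigma * sqrt(T)) = 1.11338779
d2 = d1 - sigma * sqrt(T) = 1.03560605
exp(-rT) = 0.99104038; exp(-qT) = 1.00000000
C = S_0 * exp(-qT) * N(d1) - K * exp(-rT) * N(d2)
N(d1) = 0.86722904; N(d2) = 0.84980702
C = 42.7200 * 1.00000000 * 0.86722904 - 39.6500 * 0.99104038 * 0.84980702 = 3.6551


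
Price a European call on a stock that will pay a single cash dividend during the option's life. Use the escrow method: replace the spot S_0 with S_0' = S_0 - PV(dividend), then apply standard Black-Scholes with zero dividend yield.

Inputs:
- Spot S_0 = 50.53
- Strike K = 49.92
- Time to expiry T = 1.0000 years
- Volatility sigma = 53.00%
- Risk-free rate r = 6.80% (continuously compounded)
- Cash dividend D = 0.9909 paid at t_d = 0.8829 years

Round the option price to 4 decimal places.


Answer: Price = 11.6014

Derivation:
PV(D) = D * exp(-r * t_d) = 0.9909 * 0.94172950 = 0.93315976
S_0' = S_0 - PV(D) = 50.5300 - 0.93315976 = 49.59684024
d1 = (ln(S_0'/K) + (r + sigma^2/2)*T) / (sigma*sqrt(T)) = 0.38104793
d2 = d1 - sigma*sqrt(T) = -0.14895207
exp(-rT) = 0.93426047
N(d1) = 0.64841616; N(d2) = 0.44079573
C = S_0' * N(d1) - K * exp(-rT) * N(d2) = 49.59684024 * 0.64841616 - 49.9200 * 0.93426047 * 0.44079573 = 11.6014


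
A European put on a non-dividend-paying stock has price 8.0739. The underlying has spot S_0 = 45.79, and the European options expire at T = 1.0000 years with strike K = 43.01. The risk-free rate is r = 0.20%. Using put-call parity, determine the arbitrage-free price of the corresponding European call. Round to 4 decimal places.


Put-call parity: C - P = S_0 * exp(-qT) - K * exp(-rT).
S_0 * exp(-qT) = 45.7900 * 1.00000000 = 45.79000000
K * exp(-rT) = 43.0100 * 0.99800200 = 42.92406596
C = P + S*exp(-qT) - K*exp(-rT)
C = 8.0739 + 45.79000000 - 42.92406596 = 10.9398

Answer: Call price = 10.9398


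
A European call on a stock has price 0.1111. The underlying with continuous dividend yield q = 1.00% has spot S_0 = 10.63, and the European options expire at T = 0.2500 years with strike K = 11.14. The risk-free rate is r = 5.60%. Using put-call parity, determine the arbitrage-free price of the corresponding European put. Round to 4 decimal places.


Answer: Put price = 0.4928

Derivation:
Put-call parity: C - P = S_0 * exp(-qT) - K * exp(-rT).
S_0 * exp(-qT) = 10.6300 * 0.99750312 = 10.60345819
K * exp(-rT) = 11.1400 * 0.98609754 = 10.98512664
P = C - S*exp(-qT) + K*exp(-rT)
P = 0.1111 - 10.60345819 + 10.98512664 = 0.4928


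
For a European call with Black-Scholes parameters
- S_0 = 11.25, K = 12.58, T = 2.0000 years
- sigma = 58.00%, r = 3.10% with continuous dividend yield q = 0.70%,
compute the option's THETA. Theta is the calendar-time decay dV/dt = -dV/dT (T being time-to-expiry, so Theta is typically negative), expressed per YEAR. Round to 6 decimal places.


d1 = 0.3324131866; d2 = -0.4878306795
phi(d1) = 0.3774988349; exp(-qT) = 0.9860975443; exp(-rT) = 0.9398828868
Theta = -S*exp(-qT)*phi(d1)*sigma/(2*sqrt(T)) - r*K*exp(-rT)*N(d2) + q*S*exp(-qT)*N(d1)
N(d1) = 0.6302113587; N(d2) = 0.3128348893; sqrt(T) = 1.4142135624
Term 1 = -11.2500 * 0.9860975443 * 0.3774988349 * 0.5800 / (2 * 1.4142135624) = -0.8587584340
Term 2 = -0.0310 * 12.5800 * 0.9398828868 * 0.3128348893 = -0.1146651014
Term 3 = 0.0070 * 11.2500 * 0.9860975443 * 0.6302113587 = 0.0489391775
Theta = -0.8587584340 + (-0.1146651014) + (0.0489391775) = -0.924484

Answer: Theta = -0.924484


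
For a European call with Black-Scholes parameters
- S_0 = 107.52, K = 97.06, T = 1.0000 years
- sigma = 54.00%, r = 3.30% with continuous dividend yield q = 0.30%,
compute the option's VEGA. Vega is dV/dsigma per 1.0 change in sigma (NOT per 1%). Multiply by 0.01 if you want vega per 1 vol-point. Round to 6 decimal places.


d1 = 0.5150880237; d2 = -0.0249119763
phi(d1) = 0.3493795649; exp(-qT) = 0.9970044955; exp(-rT) = 0.9675385596
Vega = S * exp(-qT) * phi(d1) * sqrt(T) = 107.5200 * 0.9970044955 * 0.3493795649 * 1.0000000000 = 37.452764

Answer: Vega = 37.452764
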